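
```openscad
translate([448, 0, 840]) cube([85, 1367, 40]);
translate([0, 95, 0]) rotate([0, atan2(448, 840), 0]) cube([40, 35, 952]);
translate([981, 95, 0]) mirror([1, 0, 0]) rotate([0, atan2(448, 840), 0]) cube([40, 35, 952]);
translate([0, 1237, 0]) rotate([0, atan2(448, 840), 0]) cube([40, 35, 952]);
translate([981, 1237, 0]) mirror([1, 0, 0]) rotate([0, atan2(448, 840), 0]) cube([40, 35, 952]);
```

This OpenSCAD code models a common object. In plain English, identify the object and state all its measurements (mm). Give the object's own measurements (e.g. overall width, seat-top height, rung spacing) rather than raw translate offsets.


A sawhorse. A 85×1367×40 mm beam (x, y, z) sits on two A-frame leg pairs. Each pair is two raked legs of 40×35 mm section (35 mm along y) splaying symmetrically in x. Each leg rises 840 mm vertically over 448 mm of horizontal reach and is 952 mm long along its own axis. Every leg's outer bottom edge rests on the floor and its outer top edge meets a bottom edge of the beam — the left legs (tilting toward +x) meet the beam's −x bottom edge, the right legs (their mirror images, tilting toward −x) meet its +x bottom edge — so the leg tops tuck under the beam, the beam's underside is 840 mm above the floor, and the feet are 981 mm apart outside-to-outside with the beam centred between them. The two leg pairs are set in 95 mm from either end of the beam.


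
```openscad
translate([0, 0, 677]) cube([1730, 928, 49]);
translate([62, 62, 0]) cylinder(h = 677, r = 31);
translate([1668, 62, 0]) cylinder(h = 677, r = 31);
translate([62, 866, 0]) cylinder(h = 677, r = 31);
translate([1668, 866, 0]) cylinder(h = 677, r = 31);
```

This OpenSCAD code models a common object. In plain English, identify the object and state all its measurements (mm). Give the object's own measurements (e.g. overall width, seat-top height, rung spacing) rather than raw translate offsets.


A table: top 1730 mm (x) × 928 mm (y), 49 mm thick, upper face at z = 726 mm, on four round legs of 62 mm diameter, each leg's bounding box inset 31 mm from the nearest pair of top edges from z = 0 to the bottom of the top.


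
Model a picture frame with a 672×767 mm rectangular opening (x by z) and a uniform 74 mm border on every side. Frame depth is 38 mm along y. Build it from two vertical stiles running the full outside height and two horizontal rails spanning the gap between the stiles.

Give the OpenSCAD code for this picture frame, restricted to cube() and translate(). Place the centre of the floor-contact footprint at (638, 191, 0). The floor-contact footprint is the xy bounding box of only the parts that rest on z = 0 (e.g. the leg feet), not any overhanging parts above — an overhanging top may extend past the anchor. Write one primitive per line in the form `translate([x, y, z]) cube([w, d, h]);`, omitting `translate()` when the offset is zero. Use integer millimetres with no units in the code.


translate([228, 172, 0]) cube([74, 38, 915]);
translate([974, 172, 0]) cube([74, 38, 915]);
translate([302, 172, 0]) cube([672, 38, 74]);
translate([302, 172, 841]) cube([672, 38, 74]);


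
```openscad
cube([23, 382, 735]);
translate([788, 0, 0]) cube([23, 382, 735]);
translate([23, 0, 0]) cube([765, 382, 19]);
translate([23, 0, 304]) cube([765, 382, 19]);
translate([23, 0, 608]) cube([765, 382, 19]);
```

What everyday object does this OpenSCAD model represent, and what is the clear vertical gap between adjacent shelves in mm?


A bookshelf. The clear shelf gap is 285 mm.

Two tall side panels with 3 horizontal boards between them — a bookshelf. The first two shelf undersides are at z = 0 and z = 304; with shelf thickness 19, the clear gap is 304 − 0 − 19 = 285 mm.


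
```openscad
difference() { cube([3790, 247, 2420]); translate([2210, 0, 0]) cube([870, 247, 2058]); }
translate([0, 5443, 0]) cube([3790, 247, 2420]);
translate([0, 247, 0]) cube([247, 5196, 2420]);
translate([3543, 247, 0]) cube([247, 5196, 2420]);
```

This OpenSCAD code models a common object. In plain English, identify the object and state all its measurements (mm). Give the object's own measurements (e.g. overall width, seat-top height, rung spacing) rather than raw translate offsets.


A single room: four walls, each 2420 mm tall and 247 mm thick, enclosing an outside footprint 3790×5690 mm (x × y), no floor or roof. The front and back walls (−y and +y sides) run the full x-width; the side walls fit between their inner faces. A door opening 870 mm wide and 2058 mm tall is cut through the front wall from the floor up, its −x edge 2210 mm from the wall's −x end.


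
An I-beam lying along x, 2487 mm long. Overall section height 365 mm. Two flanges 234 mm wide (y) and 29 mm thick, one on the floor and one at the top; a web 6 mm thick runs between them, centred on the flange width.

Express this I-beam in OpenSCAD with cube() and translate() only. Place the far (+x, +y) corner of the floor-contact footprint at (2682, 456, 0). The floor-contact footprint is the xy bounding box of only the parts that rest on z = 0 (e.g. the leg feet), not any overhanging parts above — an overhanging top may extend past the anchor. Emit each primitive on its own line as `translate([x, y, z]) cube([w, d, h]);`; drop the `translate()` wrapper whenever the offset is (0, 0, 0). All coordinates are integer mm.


translate([195, 222, 0]) cube([2487, 234, 29]);
translate([195, 336, 29]) cube([2487, 6, 307]);
translate([195, 222, 336]) cube([2487, 234, 29]);


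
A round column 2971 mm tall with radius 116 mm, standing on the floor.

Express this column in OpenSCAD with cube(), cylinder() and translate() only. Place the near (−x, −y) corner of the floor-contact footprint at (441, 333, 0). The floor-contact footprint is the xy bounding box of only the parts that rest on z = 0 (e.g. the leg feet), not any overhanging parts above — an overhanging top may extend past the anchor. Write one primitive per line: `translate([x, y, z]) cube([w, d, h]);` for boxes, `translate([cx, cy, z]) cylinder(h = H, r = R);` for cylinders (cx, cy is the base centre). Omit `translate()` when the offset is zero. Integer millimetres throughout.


translate([557, 449, 0]) cylinder(h = 2971, r = 116);


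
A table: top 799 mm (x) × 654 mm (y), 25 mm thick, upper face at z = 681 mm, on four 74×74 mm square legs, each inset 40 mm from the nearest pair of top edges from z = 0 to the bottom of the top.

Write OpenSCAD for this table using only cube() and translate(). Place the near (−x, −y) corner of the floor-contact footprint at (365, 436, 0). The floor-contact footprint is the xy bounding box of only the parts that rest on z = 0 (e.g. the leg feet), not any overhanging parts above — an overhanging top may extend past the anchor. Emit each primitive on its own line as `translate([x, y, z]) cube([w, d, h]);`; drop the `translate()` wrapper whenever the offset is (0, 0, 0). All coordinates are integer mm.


translate([325, 396, 656]) cube([799, 654, 25]);
translate([365, 436, 0]) cube([74, 74, 656]);
translate([1010, 436, 0]) cube([74, 74, 656]);
translate([365, 936, 0]) cube([74, 74, 656]);
translate([1010, 936, 0]) cube([74, 74, 656]);


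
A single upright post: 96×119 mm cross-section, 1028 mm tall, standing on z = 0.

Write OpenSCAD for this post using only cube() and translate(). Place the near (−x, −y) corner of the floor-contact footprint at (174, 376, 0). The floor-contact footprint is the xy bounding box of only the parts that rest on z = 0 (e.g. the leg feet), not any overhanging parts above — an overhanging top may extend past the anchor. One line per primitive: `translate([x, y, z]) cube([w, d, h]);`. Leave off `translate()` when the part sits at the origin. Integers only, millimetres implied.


translate([174, 376, 0]) cube([96, 119, 1028]);


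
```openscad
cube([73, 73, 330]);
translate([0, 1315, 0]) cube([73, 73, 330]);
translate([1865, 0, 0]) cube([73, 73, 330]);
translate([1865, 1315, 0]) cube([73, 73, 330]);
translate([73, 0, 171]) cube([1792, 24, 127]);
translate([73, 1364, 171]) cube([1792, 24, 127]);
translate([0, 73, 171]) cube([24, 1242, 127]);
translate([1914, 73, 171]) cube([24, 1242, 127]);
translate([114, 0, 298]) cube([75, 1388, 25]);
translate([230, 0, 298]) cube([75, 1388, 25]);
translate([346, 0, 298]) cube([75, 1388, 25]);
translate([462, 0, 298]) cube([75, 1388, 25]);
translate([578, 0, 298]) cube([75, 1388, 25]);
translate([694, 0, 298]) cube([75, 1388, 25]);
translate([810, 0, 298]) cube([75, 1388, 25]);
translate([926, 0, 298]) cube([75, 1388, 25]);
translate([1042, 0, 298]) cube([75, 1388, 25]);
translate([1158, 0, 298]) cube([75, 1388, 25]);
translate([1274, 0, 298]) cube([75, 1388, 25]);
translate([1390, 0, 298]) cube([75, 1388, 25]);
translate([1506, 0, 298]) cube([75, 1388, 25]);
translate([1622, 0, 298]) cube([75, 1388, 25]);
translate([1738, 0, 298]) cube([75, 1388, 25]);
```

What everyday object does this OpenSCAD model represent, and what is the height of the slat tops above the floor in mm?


A bed frame. The slat-top height is 323 mm.

Four posts, four rails, and a row of slats — a bed frame. Slats sit on the rails at z = 171 + 127 = 298; with slat thickness 25, the top is 323 mm.


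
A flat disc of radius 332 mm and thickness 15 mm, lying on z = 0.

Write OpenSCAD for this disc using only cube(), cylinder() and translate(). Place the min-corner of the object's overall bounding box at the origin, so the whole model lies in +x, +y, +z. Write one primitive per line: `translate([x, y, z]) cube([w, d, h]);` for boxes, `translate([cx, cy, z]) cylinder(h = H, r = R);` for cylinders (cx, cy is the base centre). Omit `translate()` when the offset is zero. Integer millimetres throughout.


translate([332, 332, 0]) cylinder(h = 15, r = 332);


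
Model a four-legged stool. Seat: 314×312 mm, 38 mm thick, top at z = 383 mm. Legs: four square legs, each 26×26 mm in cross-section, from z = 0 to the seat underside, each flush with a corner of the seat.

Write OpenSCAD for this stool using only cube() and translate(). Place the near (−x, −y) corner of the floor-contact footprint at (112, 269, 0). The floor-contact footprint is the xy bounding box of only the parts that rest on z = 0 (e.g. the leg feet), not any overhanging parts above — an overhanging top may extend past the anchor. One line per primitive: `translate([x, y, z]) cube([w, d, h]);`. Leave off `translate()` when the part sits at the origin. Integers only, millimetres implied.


translate([112, 269, 345]) cube([314, 312, 38]);
translate([112, 269, 0]) cube([26, 26, 345]);
translate([400, 269, 0]) cube([26, 26, 345]);
translate([112, 555, 0]) cube([26, 26, 345]);
translate([400, 555, 0]) cube([26, 26, 345]);


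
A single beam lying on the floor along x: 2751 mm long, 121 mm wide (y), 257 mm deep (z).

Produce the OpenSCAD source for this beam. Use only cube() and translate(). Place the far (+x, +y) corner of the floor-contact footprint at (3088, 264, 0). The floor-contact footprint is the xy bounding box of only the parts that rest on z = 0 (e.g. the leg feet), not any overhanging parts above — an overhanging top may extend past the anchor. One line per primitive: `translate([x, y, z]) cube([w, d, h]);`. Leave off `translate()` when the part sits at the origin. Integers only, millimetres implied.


translate([337, 143, 0]) cube([2751, 121, 257]);


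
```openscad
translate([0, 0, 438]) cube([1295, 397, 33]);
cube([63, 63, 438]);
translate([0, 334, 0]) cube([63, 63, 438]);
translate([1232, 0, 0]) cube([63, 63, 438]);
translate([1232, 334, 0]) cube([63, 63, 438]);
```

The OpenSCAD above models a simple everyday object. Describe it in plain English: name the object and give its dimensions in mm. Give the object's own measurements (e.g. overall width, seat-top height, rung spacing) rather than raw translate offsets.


A long wooden bench with a 1295 mm (x) × 397 mm (y) seat, 33 mm thick, its top surface 471 mm above the floor. Four 63 mm square legs at the seat corners, flush with the edges, run from z = 0 to the seat underside.


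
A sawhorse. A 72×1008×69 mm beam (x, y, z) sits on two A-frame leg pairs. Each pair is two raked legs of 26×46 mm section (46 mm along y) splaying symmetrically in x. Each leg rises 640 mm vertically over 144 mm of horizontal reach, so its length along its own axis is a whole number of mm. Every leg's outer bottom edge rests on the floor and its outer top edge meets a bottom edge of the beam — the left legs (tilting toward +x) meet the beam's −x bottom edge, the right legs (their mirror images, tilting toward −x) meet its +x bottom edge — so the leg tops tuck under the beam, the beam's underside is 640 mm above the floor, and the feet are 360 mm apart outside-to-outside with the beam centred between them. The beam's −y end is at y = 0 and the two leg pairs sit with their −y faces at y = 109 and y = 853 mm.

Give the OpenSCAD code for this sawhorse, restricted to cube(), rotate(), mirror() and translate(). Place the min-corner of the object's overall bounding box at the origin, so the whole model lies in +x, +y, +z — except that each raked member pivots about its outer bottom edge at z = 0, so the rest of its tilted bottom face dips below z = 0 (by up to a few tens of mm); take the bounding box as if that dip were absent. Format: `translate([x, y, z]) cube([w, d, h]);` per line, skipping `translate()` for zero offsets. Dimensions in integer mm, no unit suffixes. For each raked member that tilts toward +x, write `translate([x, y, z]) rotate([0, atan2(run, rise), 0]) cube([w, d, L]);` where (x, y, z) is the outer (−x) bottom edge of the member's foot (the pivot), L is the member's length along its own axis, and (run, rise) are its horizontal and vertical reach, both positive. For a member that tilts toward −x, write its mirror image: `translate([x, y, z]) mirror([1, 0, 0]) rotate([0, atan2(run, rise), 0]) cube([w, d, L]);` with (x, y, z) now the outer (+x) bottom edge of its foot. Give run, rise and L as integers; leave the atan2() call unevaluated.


// leg length = √(144² + 640²) = 656
// right-leg outer foot x = 2·144 + 72 = 360
// beam min-corner = (144, 0, 640)
translate([144, 0, 640]) cube([72, 1008, 69]);
translate([0, 109, 0]) rotate([0, atan2(144, 640), 0]) cube([26, 46, 656]);
translate([360, 109, 0]) mirror([1, 0, 0]) rotate([0, atan2(144, 640), 0]) cube([26, 46, 656]);
translate([0, 853, 0]) rotate([0, atan2(144, 640), 0]) cube([26, 46, 656]);
translate([360, 853, 0]) mirror([1, 0, 0]) rotate([0, atan2(144, 640), 0]) cube([26, 46, 656]);


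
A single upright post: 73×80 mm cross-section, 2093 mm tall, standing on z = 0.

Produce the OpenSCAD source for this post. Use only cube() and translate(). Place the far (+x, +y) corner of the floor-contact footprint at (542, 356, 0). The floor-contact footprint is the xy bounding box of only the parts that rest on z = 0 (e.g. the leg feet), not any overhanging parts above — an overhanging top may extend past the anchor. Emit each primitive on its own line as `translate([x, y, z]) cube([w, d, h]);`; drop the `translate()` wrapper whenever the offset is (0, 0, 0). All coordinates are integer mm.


translate([469, 276, 0]) cube([73, 80, 2093]);


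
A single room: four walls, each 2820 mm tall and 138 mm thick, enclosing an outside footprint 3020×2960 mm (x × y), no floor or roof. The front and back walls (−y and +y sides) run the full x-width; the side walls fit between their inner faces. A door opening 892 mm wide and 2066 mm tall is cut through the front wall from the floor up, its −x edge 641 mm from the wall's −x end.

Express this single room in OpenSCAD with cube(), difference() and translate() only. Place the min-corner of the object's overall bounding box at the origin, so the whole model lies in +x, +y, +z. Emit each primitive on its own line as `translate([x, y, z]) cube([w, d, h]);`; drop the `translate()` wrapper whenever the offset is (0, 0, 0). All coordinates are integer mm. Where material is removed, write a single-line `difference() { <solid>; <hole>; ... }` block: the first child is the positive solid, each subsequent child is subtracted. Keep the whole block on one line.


difference() { cube([3020, 138, 2820]); translate([641, 0, 0]) cube([892, 138, 2066]); }
translate([0, 2822, 0]) cube([3020, 138, 2820]);
translate([0, 138, 0]) cube([138, 2684, 2820]);
translate([2882, 138, 0]) cube([138, 2684, 2820]);


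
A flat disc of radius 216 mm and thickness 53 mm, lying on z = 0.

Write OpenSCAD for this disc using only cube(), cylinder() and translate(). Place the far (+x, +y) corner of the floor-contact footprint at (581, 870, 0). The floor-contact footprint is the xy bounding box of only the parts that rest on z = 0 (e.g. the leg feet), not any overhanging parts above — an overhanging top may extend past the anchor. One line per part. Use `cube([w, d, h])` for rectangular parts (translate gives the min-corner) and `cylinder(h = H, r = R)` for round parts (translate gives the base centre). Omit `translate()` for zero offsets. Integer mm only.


translate([365, 654, 0]) cylinder(h = 53, r = 216);


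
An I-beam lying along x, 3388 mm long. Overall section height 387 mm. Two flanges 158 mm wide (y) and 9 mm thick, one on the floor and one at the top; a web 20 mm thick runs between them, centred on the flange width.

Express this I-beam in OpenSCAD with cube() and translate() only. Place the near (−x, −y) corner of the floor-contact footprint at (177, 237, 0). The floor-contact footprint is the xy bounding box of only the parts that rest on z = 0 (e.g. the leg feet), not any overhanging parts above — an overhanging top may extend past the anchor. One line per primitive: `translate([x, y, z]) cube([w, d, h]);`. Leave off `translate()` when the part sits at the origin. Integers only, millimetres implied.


translate([177, 237, 0]) cube([3388, 158, 9]);
translate([177, 306, 9]) cube([3388, 20, 369]);
translate([177, 237, 378]) cube([3388, 158, 9]);


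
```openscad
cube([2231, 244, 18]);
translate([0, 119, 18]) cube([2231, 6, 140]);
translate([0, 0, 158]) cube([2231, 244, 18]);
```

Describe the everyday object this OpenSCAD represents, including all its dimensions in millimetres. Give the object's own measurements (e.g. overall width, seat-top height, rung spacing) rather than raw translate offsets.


An I-beam lying along x, 2231 mm long. Overall section height 176 mm. Two flanges 244 mm wide (y) and 18 mm thick, one on the floor and one at the top; a web 6 mm thick runs between them, centred on the flange width.


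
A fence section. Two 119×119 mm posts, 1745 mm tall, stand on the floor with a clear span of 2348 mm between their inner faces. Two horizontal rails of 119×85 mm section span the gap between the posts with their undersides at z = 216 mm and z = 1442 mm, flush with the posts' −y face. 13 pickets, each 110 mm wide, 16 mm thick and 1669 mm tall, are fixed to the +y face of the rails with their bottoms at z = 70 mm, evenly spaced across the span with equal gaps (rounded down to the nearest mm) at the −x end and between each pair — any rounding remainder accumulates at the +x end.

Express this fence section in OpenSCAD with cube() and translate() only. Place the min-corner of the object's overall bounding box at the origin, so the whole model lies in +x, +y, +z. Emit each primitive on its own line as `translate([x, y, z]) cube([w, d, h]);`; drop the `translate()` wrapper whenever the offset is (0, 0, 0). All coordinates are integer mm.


cube([119, 119, 1745]);
translate([2467, 0, 0]) cube([119, 119, 1745]);
translate([119, 0, 216]) cube([2348, 119, 85]);
translate([119, 0, 1442]) cube([2348, 119, 85]);
translate([184, 119, 70]) cube([110, 16, 1669]);
translate([359, 119, 70]) cube([110, 16, 1669]);
translate([534, 119, 70]) cube([110, 16, 1669]);
translate([709, 119, 70]) cube([110, 16, 1669]);
translate([884, 119, 70]) cube([110, 16, 1669]);
translate([1059, 119, 70]) cube([110, 16, 1669]);
translate([1234, 119, 70]) cube([110, 16, 1669]);
translate([1409, 119, 70]) cube([110, 16, 1669]);
translate([1584, 119, 70]) cube([110, 16, 1669]);
translate([1759, 119, 70]) cube([110, 16, 1669]);
translate([1934, 119, 70]) cube([110, 16, 1669]);
translate([2109, 119, 70]) cube([110, 16, 1669]);
translate([2284, 119, 70]) cube([110, 16, 1669]);


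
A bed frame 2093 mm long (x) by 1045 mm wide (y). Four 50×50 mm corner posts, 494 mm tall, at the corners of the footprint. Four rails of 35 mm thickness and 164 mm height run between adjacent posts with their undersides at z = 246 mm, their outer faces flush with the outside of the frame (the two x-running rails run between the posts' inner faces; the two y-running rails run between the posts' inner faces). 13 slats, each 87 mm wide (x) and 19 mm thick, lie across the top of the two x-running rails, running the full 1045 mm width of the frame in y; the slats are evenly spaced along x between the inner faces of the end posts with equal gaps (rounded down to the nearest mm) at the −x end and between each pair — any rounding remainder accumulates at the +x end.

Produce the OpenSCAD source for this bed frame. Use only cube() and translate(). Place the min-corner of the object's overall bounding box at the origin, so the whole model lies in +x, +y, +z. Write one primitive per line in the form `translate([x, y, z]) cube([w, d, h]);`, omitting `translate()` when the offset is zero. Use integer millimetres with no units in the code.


cube([50, 50, 494]);
translate([0, 995, 0]) cube([50, 50, 494]);
translate([2043, 0, 0]) cube([50, 50, 494]);
translate([2043, 995, 0]) cube([50, 50, 494]);
translate([50, 0, 246]) cube([1993, 35, 164]);
translate([50, 1010, 246]) cube([1993, 35, 164]);
translate([0, 50, 246]) cube([35, 945, 164]);
translate([2058, 50, 246]) cube([35, 945, 164]);
translate([111, 0, 410]) cube([87, 1045, 19]);
translate([259, 0, 410]) cube([87, 1045, 19]);
translate([407, 0, 410]) cube([87, 1045, 19]);
translate([555, 0, 410]) cube([87, 1045, 19]);
translate([703, 0, 410]) cube([87, 1045, 19]);
translate([851, 0, 410]) cube([87, 1045, 19]);
translate([999, 0, 410]) cube([87, 1045, 19]);
translate([1147, 0, 410]) cube([87, 1045, 19]);
translate([1295, 0, 410]) cube([87, 1045, 19]);
translate([1443, 0, 410]) cube([87, 1045, 19]);
translate([1591, 0, 410]) cube([87, 1045, 19]);
translate([1739, 0, 410]) cube([87, 1045, 19]);
translate([1887, 0, 410]) cube([87, 1045, 19]);


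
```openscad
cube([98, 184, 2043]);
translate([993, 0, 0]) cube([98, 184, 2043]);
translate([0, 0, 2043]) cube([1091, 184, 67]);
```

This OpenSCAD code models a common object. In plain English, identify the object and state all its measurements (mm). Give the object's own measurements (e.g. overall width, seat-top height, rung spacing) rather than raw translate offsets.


A door frame. The clear opening is 895 mm wide and 2043 mm high. Two 98 mm wide jambs, 184 mm deep, stand either side of the opening from the floor to the top of the opening. A 67 mm thick head sits across the top of both jambs, spanning the full outside width of the frame.


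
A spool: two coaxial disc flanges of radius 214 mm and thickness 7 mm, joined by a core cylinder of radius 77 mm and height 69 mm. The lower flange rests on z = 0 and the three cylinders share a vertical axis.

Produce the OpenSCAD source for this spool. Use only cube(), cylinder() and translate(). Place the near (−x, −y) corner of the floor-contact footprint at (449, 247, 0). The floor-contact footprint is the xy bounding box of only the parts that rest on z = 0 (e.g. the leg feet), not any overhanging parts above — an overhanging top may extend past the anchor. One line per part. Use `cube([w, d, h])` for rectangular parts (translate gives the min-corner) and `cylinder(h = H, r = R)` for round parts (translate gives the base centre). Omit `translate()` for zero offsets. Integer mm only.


translate([663, 461, 0]) cylinder(h = 7, r = 214);
translate([663, 461, 7]) cylinder(h = 69, r = 77);
translate([663, 461, 76]) cylinder(h = 7, r = 214);


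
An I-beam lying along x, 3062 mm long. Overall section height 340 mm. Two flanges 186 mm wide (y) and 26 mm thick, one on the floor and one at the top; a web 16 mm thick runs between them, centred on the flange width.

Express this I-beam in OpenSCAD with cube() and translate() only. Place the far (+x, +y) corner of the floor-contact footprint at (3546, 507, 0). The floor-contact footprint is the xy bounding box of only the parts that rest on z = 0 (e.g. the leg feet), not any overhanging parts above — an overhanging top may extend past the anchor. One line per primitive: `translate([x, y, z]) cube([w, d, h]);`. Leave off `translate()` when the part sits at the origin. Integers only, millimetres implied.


translate([484, 321, 0]) cube([3062, 186, 26]);
translate([484, 406, 26]) cube([3062, 16, 288]);
translate([484, 321, 314]) cube([3062, 186, 26]);


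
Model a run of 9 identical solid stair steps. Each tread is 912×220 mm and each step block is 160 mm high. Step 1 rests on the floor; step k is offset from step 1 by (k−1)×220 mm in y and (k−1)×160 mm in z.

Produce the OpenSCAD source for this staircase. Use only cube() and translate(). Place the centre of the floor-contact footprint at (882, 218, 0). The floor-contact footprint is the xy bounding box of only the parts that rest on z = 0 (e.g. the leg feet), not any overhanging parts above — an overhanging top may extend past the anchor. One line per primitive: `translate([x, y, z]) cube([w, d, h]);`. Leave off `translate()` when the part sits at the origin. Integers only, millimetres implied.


translate([426, 108, 0]) cube([912, 220, 160]);
translate([426, 328, 160]) cube([912, 220, 160]);
translate([426, 548, 320]) cube([912, 220, 160]);
translate([426, 768, 480]) cube([912, 220, 160]);
translate([426, 988, 640]) cube([912, 220, 160]);
translate([426, 1208, 800]) cube([912, 220, 160]);
translate([426, 1428, 960]) cube([912, 220, 160]);
translate([426, 1648, 1120]) cube([912, 220, 160]);
translate([426, 1868, 1280]) cube([912, 220, 160]);


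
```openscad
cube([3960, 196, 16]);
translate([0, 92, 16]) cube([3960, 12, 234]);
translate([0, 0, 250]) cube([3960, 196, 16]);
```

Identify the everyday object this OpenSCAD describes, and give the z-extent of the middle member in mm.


An I-beam. The web height is 234 mm.

Two wide flanges with a thin centred web — an I-beam. Overall 266 mm minus two 16 mm flanges gives a web of 266 − 2·16 = 234 mm.


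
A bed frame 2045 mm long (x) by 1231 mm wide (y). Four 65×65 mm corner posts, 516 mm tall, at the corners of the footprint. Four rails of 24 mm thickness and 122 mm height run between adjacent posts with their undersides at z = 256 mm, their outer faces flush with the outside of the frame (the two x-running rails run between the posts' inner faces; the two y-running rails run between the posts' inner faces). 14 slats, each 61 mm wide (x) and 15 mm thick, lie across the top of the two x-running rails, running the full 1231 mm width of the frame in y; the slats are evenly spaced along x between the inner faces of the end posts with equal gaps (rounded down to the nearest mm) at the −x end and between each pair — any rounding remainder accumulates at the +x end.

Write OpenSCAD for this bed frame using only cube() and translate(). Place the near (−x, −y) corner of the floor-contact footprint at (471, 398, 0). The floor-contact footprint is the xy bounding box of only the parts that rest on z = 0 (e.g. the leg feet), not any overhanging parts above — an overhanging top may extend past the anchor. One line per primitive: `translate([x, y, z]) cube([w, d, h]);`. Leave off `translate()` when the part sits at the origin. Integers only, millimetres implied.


translate([471, 398, 0]) cube([65, 65, 516]);
translate([471, 1564, 0]) cube([65, 65, 516]);
translate([2451, 398, 0]) cube([65, 65, 516]);
translate([2451, 1564, 0]) cube([65, 65, 516]);
translate([536, 398, 256]) cube([1915, 24, 122]);
translate([536, 1605, 256]) cube([1915, 24, 122]);
translate([471, 463, 256]) cube([24, 1101, 122]);
translate([2492, 463, 256]) cube([24, 1101, 122]);
translate([606, 398, 378]) cube([61, 1231, 15]);
translate([737, 398, 378]) cube([61, 1231, 15]);
translate([868, 398, 378]) cube([61, 1231, 15]);
translate([999, 398, 378]) cube([61, 1231, 15]);
translate([1130, 398, 378]) cube([61, 1231, 15]);
translate([1261, 398, 378]) cube([61, 1231, 15]);
translate([1392, 398, 378]) cube([61, 1231, 15]);
translate([1523, 398, 378]) cube([61, 1231, 15]);
translate([1654, 398, 378]) cube([61, 1231, 15]);
translate([1785, 398, 378]) cube([61, 1231, 15]);
translate([1916, 398, 378]) cube([61, 1231, 15]);
translate([2047, 398, 378]) cube([61, 1231, 15]);
translate([2178, 398, 378]) cube([61, 1231, 15]);
translate([2309, 398, 378]) cube([61, 1231, 15]);


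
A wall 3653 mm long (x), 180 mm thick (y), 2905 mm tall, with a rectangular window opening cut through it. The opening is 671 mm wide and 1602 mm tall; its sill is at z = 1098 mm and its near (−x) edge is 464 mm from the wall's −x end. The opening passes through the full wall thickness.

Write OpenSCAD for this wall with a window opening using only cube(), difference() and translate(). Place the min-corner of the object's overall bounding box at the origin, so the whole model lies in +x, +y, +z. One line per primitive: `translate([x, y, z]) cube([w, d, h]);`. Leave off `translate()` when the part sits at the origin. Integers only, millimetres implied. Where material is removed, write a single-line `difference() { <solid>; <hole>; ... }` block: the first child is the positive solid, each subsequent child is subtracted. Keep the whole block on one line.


difference() { cube([3653, 180, 2905]); translate([464, 0, 1098]) cube([671, 180, 1602]); }


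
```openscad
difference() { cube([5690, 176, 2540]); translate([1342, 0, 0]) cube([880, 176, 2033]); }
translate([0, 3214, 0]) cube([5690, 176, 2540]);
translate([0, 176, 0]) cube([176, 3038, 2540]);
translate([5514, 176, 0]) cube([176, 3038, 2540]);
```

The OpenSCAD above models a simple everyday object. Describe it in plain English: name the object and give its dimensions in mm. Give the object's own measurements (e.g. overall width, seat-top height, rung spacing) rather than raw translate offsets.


A single room: four walls, each 2540 mm tall and 176 mm thick, enclosing an outside footprint 5690×3390 mm (x × y), no floor or roof. The front and back walls (−y and +y sides) run the full x-width; the side walls fit between their inner faces. A door opening 880 mm wide and 2033 mm tall is cut through the front wall from the floor up, its −x edge 1342 mm from the wall's −x end.


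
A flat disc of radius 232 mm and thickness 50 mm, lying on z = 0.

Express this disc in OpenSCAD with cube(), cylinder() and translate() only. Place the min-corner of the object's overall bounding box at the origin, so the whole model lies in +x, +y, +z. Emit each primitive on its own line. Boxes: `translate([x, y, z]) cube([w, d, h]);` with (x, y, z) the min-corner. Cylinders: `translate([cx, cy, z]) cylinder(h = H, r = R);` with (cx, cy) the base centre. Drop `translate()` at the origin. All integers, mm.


translate([232, 232, 0]) cylinder(h = 50, r = 232);


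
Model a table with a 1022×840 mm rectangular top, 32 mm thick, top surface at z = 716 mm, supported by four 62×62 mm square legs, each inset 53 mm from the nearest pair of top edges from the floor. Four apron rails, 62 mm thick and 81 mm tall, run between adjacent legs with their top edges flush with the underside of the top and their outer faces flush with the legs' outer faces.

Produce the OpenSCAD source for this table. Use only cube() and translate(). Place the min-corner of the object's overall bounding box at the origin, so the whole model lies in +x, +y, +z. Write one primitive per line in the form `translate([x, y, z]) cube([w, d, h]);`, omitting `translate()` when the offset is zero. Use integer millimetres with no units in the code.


translate([0, 0, 684]) cube([1022, 840, 32]);
translate([53, 53, 0]) cube([62, 62, 684]);
translate([907, 53, 0]) cube([62, 62, 684]);
translate([53, 725, 0]) cube([62, 62, 684]);
translate([907, 725, 0]) cube([62, 62, 684]);
translate([115, 53, 603]) cube([792, 62, 81]);
translate([115, 725, 603]) cube([792, 62, 81]);
translate([53, 115, 603]) cube([62, 610, 81]);
translate([907, 115, 603]) cube([62, 610, 81]);


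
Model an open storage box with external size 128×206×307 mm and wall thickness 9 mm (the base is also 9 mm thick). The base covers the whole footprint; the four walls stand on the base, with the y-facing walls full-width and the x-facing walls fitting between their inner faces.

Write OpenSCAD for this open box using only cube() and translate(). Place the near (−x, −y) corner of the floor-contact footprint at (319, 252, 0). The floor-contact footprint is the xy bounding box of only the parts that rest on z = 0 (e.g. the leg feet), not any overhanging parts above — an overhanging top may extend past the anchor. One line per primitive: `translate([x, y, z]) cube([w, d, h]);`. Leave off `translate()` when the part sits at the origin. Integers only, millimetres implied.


translate([319, 252, 0]) cube([128, 206, 9]);
translate([319, 252, 9]) cube([128, 9, 298]);
translate([319, 449, 9]) cube([128, 9, 298]);
translate([319, 261, 9]) cube([9, 188, 298]);
translate([438, 261, 9]) cube([9, 188, 298]);


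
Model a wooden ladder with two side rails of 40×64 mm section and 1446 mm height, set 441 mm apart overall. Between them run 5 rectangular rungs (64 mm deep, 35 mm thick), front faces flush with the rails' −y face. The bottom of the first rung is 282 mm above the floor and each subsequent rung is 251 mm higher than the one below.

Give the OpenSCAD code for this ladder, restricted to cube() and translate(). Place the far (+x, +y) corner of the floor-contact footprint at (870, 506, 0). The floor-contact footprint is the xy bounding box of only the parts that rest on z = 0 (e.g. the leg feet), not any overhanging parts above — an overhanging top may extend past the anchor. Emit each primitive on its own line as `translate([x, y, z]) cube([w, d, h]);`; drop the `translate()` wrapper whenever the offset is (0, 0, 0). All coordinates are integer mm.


translate([429, 442, 0]) cube([40, 64, 1446]);
translate([830, 442, 0]) cube([40, 64, 1446]);
translate([469, 442, 282]) cube([361, 64, 35]);
translate([469, 442, 533]) cube([361, 64, 35]);
translate([469, 442, 784]) cube([361, 64, 35]);
translate([469, 442, 1035]) cube([361, 64, 35]);
translate([469, 442, 1286]) cube([361, 64, 35]);


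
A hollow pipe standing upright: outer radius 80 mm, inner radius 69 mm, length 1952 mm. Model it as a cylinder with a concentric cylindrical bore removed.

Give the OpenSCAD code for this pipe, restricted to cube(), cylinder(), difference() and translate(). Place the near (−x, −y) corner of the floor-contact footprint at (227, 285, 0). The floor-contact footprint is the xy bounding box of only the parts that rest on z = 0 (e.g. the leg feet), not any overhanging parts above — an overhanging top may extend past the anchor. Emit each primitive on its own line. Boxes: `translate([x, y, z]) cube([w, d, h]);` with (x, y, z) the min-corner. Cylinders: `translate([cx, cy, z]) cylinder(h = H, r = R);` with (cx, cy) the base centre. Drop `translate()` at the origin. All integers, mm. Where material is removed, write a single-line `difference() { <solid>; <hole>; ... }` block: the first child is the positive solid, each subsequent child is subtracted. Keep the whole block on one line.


difference() { translate([307, 365, 0]) cylinder(h = 1952, r = 80); translate([307, 365, 0]) cylinder(h = 1952, r = 69); }


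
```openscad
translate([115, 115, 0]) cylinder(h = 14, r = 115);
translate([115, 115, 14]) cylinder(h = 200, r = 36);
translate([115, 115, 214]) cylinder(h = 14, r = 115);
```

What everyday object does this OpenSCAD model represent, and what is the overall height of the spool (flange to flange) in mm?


A spool. The overall height is 228 mm.

Three coaxial cylinders, large–small–large — a spool. Two 14 mm flanges and a 200 mm core give 14 + 200 + 14 = 228 mm.


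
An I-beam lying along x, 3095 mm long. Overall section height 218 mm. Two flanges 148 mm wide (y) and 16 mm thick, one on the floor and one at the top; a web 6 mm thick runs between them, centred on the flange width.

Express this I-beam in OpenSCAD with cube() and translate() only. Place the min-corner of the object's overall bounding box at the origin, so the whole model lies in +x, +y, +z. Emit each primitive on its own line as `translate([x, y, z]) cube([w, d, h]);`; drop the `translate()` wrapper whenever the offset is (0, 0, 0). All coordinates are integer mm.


cube([3095, 148, 16]);
translate([0, 71, 16]) cube([3095, 6, 186]);
translate([0, 0, 202]) cube([3095, 148, 16]);


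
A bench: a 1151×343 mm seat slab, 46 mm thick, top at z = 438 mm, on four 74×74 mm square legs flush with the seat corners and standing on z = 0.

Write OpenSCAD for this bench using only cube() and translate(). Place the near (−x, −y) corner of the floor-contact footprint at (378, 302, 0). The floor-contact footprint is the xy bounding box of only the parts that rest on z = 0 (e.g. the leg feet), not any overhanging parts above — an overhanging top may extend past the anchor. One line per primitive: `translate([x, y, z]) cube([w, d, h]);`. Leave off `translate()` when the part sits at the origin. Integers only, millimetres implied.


translate([378, 302, 392]) cube([1151, 343, 46]);
translate([378, 302, 0]) cube([74, 74, 392]);
translate([378, 571, 0]) cube([74, 74, 392]);
translate([1455, 302, 0]) cube([74, 74, 392]);
translate([1455, 571, 0]) cube([74, 74, 392]);


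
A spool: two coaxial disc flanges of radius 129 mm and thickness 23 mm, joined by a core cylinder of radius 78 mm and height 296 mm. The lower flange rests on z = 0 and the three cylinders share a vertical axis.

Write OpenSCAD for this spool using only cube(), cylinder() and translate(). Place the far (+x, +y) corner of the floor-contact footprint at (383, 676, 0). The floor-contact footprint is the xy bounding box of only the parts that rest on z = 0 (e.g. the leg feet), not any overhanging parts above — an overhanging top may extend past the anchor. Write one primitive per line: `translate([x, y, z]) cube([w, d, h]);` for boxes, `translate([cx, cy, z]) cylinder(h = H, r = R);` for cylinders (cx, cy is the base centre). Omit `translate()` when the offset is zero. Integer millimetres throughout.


translate([254, 547, 0]) cylinder(h = 23, r = 129);
translate([254, 547, 23]) cylinder(h = 296, r = 78);
translate([254, 547, 319]) cylinder(h = 23, r = 129);


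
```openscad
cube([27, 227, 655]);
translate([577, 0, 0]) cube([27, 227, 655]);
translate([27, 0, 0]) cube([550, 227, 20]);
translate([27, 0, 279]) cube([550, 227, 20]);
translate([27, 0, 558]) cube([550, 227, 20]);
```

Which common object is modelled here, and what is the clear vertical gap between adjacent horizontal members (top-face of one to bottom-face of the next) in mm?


A bookshelf. The clear shelf gap is 259 mm.

Two tall side panels with 3 horizontal boards between them — a bookshelf. The first two shelf undersides are at z = 0 and z = 279; with shelf thickness 20, the clear gap is 279 − 0 − 20 = 259 mm.


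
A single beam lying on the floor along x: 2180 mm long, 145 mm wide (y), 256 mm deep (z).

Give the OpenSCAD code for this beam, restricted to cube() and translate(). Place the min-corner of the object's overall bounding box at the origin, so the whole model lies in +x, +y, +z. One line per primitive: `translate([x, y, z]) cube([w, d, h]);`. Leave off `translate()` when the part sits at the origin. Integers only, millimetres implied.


cube([2180, 145, 256]);


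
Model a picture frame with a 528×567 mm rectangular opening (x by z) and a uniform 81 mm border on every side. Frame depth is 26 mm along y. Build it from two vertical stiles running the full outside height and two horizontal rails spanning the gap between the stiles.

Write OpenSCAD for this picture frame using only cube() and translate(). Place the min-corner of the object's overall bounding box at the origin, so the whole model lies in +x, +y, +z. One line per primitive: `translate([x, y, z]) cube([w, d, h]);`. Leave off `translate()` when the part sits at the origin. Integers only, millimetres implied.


cube([81, 26, 729]);
translate([609, 0, 0]) cube([81, 26, 729]);
translate([81, 0, 0]) cube([528, 26, 81]);
translate([81, 0, 648]) cube([528, 26, 81]);
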